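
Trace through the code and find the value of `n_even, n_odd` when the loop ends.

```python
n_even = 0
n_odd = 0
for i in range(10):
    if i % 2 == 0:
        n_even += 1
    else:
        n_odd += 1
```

Let's trace through this code step by step.

Initialize: n_even = 0
Initialize: n_odd = 0
Entering loop: for i in range(10):
After iteration 1: i = 0, n_even = 1, n_odd = 0
After iteration 2: i = 1, n_even = 1, n_odd = 1
After iteration 3: i = 2, n_even = 2, n_odd = 1
After iteration 4: i = 3, n_even = 2, n_odd = 2
After iteration 5: i = 4, n_even = 3, n_odd = 2
After iteration 6: i = 5, n_even = 3, n_odd = 3
After iteration 7: i = 6, n_even = 4, n_odd = 3
After iteration 8: i = 7, n_even = 4, n_odd = 4
After iteration 9: i = 8, n_even = 5, n_odd = 4
After iteration 10: i = 9, n_even = 5, n_odd = 5
Loop ends.

Final answer: 5, 5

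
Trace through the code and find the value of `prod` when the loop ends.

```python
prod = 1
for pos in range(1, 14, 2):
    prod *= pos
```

Let's trace through this code step by step.

Initialize: prod = 1
Entering loop: for pos in range(1, 14, 2):
After iteration 1: pos = 1, prod = 1
After iteration 2: pos = 3, prod = 3
After iteration 3: pos = 5, prod = 15
After iteration 4: pos = 7, prod = 105
After iteration 5: pos = 9, prod = 945
After iteration 6: pos = 11, prod = 10395
After iteration 7: pos = 13, prod = 135135
Loop ends.

Final answer: 135135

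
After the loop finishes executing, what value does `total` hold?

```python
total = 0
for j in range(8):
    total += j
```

Let's trace through this code step by step.

Initialize: total = 0
Entering loop: for j in range(8):
After iteration 1: j = 0, total = 0
After iteration 2: j = 1, total = 1
After iteration 3: j = 2, total = 3
After iteration 4: j = 3, total = 6
After iteration 5: j = 4, total = 10
After iteration 6: j = 5, total = 15
After iteration 7: j = 6, total = 21
After iteration 8: j = 7, total = 28
Loop ends.

Final answer: 28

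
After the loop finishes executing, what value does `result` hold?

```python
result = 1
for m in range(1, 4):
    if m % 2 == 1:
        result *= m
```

Let's trace through this code step by step.

Initialize: result = 1
Entering loop: for m in range(1, 4):
After iteration 1: m = 1, result = 1
After iteration 2: m = 2, result = 1
After iteration 3: m = 3, result = 3
Loop ends.

Final answer: 3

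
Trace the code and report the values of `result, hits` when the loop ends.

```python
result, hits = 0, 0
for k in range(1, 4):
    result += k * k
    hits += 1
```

Let's trace through this code step by step.

Initialize: result = 0
Initialize: hits = 0
Entering loop: for k in range(1, 4):
After iteration 1: k = 1, result = 1, hits = 1
After iteration 2: k = 2, result = 5, hits = 2
After iteration 3: k = 3, result = 14, hits = 3
Loop ends.

Final answer: 14, 3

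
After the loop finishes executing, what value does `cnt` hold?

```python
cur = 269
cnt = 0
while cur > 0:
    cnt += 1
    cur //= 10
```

Let's trace through this code step by step.

Initialize: cur = 269
Initialize: cnt = 0
Entering loop: while cur > 0:
After iteration 1: cur = 26, cnt = 1
After iteration 2: cur = 2, cnt = 2
After iteration 3: cur = 0, cnt = 3
Loop ends.

Final answer: 3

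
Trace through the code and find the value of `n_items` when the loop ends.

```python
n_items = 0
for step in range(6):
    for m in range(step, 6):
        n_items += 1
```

Let's trace through this code step by step.

Initialize: n_items = 0
Entering loop: for step in range(6):
After iteration 1: step = 0, n_items = 6
After iteration 2: step = 1, n_items = 11
After iteration 3: step = 2, n_items = 15
After iteration 4: step = 3, n_items = 18
After iteration 5: step = 4, n_items = 20
After iteration 6: step = 5, n_items = 21
Loop ends.

Final answer: 21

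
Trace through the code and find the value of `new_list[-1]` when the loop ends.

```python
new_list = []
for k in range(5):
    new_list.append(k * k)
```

Let's trace through this code step by step.

Initialize: new_list = []
Entering loop: for k in range(5):
After iteration 1: k = 0, new_list = [0]
After iteration 2: k = 1, new_list = [0, 1]
After iteration 3: k = 2, new_list = [0, 1, 4]
After iteration 4: k = 3, new_list = [0, 1, 4, 9]
After iteration 5: k = 4, new_list = [0, 1, 4, 9, 16]
Loop ends.
new_list[-1] = 16

Final answer: 16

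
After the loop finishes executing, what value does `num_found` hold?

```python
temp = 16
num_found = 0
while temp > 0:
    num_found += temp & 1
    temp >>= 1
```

Let's trace through this code step by step.

Initialize: temp = 16
Initialize: num_found = 0
Entering loop: while temp > 0:
After iteration 1: temp = 8, num_found = 0
After iteration 2: temp = 4, num_found = 0
After iteration 3: temp = 2, num_found = 0
After iteration 4: temp = 1, num_found = 0
After iteration 5: temp = 0, num_found = 1
Loop ends.

Final answer: 1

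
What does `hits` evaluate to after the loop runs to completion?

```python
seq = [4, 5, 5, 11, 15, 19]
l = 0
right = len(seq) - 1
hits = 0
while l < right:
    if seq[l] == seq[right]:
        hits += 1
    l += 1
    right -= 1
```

Let's trace through this code step by step.

Initialize: seq = [4, 5, 5, 11, 15, 19]
Initialize: l = 0
Initialize: right = 5
Initialize: hits = 0
Entering loop: while l < right:
After iteration 1: l = 1, right = 4, hits = 0
After iteration 2: l = 2, right = 3, hits = 0
After iteration 3: l = 3, right = 2, hits = 0
Loop ends.

Final answer: 0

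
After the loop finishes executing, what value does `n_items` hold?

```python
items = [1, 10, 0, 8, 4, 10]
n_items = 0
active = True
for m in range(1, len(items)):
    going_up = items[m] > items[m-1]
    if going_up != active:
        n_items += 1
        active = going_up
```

Let's trace through this code step by step.

Initialize: items = [1, 10, 0, 8, 4, 10]
Initialize: n_items = 0
Initialize: active = True
Entering loop: for m in range(1, len(items)):
After iteration 1: m = 1, n_items = 0, active = True, going_up = True
After iteration 2: m = 2, n_items = 1, active = False, going_up = False
After iteration 3: m = 3, n_items = 2, active = True, going_up = True
After iteration 4: m = 4, n_items = 3, active = False, going_up = False
After iteration 5: m = 5, n_items = 4, active = True, going_up = True
Loop ends.

Final answer: 4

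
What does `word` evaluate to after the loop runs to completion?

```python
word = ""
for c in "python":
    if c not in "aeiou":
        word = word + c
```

Let's trace through this code step by step.

Initialize: word = ''
Entering loop: for c in "python":
After iteration 1: c = 'p', word = 'p'
After iteration 2: c = 'y', word = 'py'
After iteration 3: c = 't', word = 'pyt'
After iteration 4: c = 'h', word = 'pyth'
After iteration 5: c = 'o', word = 'pyth'
After iteration 6: c = 'n', word = 'pythn'
Loop ends.

Final answer: 'pythn'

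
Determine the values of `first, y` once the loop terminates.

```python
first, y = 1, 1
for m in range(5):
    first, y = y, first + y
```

Let's trace through this code step by step.

Initialize: first = 1
Initialize: y = 1
Entering loop: for m in range(5):
After iteration 1: m = 0, first = 1, y = 2
After iteration 2: m = 1, first = 2, y = 3
After iteration 3: m = 2, first = 3, y = 5
After iteration 4: m = 3, first = 5, y = 8
After iteration 5: m = 4, first = 8, y = 13
Loop ends.

Final answer: 8, 13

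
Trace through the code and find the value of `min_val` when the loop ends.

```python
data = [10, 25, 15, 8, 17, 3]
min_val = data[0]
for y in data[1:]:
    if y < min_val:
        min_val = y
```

Let's trace through this code step by step.

Initialize: data = [10, 25, 15, 8, 17, 3]
Initialize: min_val = 10
Entering loop: for y in data[1:]:
After iteration 1: y = 25, min_val = 10
After iteration 2: y = 15, min_val = 10
After iteration 3: y = 8, min_val = 8
After iteration 4: y = 17, min_val = 8
After iteration 5: y = 3, min_val = 3
Loop ends.

Final answer: 3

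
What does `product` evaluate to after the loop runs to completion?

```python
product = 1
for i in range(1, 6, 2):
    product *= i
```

Let's trace through this code step by step.

Initialize: product = 1
Entering loop: for i in range(1, 6, 2):
After iteration 1: i = 1, product = 1
After iteration 2: i = 3, product = 3
After iteration 3: i = 5, product = 15
Loop ends.

Final answer: 15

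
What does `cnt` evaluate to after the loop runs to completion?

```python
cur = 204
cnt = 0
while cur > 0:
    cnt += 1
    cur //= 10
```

Let's trace through this code step by step.

Initialize: cur = 204
Initialize: cnt = 0
Entering loop: while cur > 0:
After iteration 1: cur = 20, cnt = 1
After iteration 2: cur = 2, cnt = 2
After iteration 3: cur = 0, cnt = 3
Loop ends.

Final answer: 3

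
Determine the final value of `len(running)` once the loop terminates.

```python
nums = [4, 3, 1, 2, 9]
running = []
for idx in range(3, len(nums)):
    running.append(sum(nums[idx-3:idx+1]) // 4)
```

Let's trace through this code step by step.

Initialize: nums = [4, 3, 1, 2, 9]
Initialize: running = []
Entering loop: for idx in range(3, len(nums)):
After iteration 1: idx = 3, running = [2]
After iteration 2: idx = 4, running = [2, 3]
Loop ends.
len(running) = 2

Final answer: 2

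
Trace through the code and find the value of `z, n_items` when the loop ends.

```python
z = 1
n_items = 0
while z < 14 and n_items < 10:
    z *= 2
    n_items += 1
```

Let's trace through this code step by step.

Initialize: z = 1
Initialize: n_items = 0
Entering loop: while z < 14 and n_items < 10:
After iteration 1: z = 2, n_items = 1
After iteration 2: z = 4, n_items = 2
After iteration 3: z = 8, n_items = 3
After iteration 4: z = 16, n_items = 4
Loop ends.

Final answer: 16, 4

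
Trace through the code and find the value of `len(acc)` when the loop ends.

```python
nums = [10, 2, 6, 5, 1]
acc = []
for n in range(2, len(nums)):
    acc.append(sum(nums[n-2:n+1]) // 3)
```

Let's trace through this code step by step.

Initialize: nums = [10, 2, 6, 5, 1]
Initialize: acc = []
Entering loop: for n in range(2, len(nums)):
After iteration 1: n = 2, acc = [6]
After iteration 2: n = 3, acc = [6, 4]
After iteration 3: n = 4, acc = [6, 4, 4]
Loop ends.
len(acc) = 3

Final answer: 3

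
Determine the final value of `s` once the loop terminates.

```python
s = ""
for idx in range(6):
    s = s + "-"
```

Let's trace through this code step by step.

Initialize: s = ''
Entering loop: for idx in range(6):
After iteration 1: idx = 0, s = '-'
After iteration 2: idx = 1, s = '--'
After iteration 3: idx = 2, s = '---'
After iteration 4: idx = 3, s = '----'
After iteration 5: idx = 4, s = '-----'
After iteration 6: idx = 5, s = '------'
Loop ends.

Final answer: '------'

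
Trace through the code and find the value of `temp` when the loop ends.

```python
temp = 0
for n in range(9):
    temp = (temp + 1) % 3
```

Let's trace through this code step by step.

Initialize: temp = 0
Entering loop: for n in range(9):
After iteration 1: n = 0, temp = 1
After iteration 2: n = 1, temp = 2
After iteration 3: n = 2, temp = 0
After iteration 4: n = 3, temp = 1
After iteration 5: n = 4, temp = 2
After iteration 6: n = 5, temp = 0
After iteration 7: n = 6, temp = 1
After iteration 8: n = 7, temp = 2
After iteration 9: n = 8, temp = 0
Loop ends.

Final answer: 0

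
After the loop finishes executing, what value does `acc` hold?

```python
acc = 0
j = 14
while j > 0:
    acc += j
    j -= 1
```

Let's trace through this code step by step.

Initialize: acc = 0
Initialize: j = 14
Entering loop: while j > 0:
After iteration 1: acc = 14, j = 13
After iteration 2: acc = 27, j = 12
After iteration 3: acc = 39, j = 11
After iteration 4: acc = 50, j = 10
After iteration 5: acc = 60, j = 9
After iteration 6: acc = 69, j = 8
After iteration 7: acc = 77, j = 7
After iteration 8: acc = 84, j = 6
After iteration 9: acc = 90, j = 5
After iteration 10: acc = 95, j = 4
After iteration 11: acc = 99, j = 3
After iteration 12: acc = 102, j = 2
After iteration 13: acc = 104, j = 1
After iteration 14: acc = 105, j = 0
Loop ends.

Final answer: 105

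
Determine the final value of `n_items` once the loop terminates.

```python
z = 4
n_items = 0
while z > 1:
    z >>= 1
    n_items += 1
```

Let's trace through this code step by step.

Initialize: z = 4
Initialize: n_items = 0
Entering loop: while z > 1:
After iteration 1: z = 2, n_items = 1
After iteration 2: z = 1, n_items = 2
Loop ends.

Final answer: 2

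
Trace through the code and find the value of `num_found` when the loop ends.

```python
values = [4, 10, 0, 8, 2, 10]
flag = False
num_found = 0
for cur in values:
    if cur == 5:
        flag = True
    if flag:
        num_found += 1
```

Let's trace through this code step by step.

Initialize: values = [4, 10, 0, 8, 2, 10]
Initialize: flag = False
Initialize: num_found = 0
Entering loop: for cur in values:
After iteration 1: cur = 4, num_found = 0
After iteration 2: cur = 10, num_found = 0
After iteration 3: cur = 0, num_found = 0
After iteration 4: cur = 8, num_found = 0
After iteration 5: cur = 2, num_found = 0
After iteration 6: cur = 10, num_found = 0
Loop ends.

Final answer: 0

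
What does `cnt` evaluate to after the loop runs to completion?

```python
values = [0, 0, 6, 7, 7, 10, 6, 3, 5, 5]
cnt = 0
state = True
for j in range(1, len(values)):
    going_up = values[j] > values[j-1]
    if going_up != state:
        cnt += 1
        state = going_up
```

Let's trace through this code step by step.

Initialize: values = [0, 0, 6, 7, 7, 10, 6, 3, 5, 5]
Initialize: cnt = 0
Initialize: state = True
Entering loop: for j in range(1, len(values)):
After iteration 1: j = 1, cnt = 1, state = False, going_up = False
After iteration 2: j = 2, cnt = 2, state = True, going_up = True
After iteration 3: j = 3, cnt = 2, state = True, going_up = True
After iteration 4: j = 4, cnt = 3, state = False, going_up = False
After iteration 5: j = 5, cnt = 4, state = True, going_up = True
After iteration 6: j = 6, cnt = 5, state = False, going_up = False
After iteration 7: j = 7, cnt = 5, state = False, going_up = False
After iteration 8: j = 8, cnt = 6, state = True, going_up = True
After iteration 9: j = 9, cnt = 7, state = False, going_up = False
Loop ends.

Final answer: 7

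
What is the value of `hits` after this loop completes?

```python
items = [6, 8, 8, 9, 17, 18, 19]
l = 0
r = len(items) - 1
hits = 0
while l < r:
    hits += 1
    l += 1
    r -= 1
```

Let's trace through this code step by step.

Initialize: items = [6, 8, 8, 9, 17, 18, 19]
Initialize: l = 0
Initialize: r = 6
Initialize: hits = 0
Entering loop: while l < r:
After iteration 1: l = 1, r = 5, hits = 1
After iteration 2: l = 2, r = 4, hits = 2
After iteration 3: l = 3, r = 3, hits = 3
Loop ends.

Final answer: 3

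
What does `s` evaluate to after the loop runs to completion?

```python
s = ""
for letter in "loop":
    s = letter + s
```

Let's trace through this code step by step.

Initialize: s = ''
Entering loop: for letter in "loop":
After iteration 1: letter = 'l', s = 'l'
After iteration 2: letter = 'o', s = 'ol'
After iteration 3: letter = 'o', s = 'ool'
After iteration 4: letter = 'p', s = 'pool'
Loop ends.

Final answer: 'pool'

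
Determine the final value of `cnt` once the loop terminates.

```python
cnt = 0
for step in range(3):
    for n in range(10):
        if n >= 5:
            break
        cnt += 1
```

Let's trace through this code step by step.

Initialize: cnt = 0
Entering loop: for step in range(3):
After iteration 1: step = 0, cnt = 5
After iteration 2: step = 1, cnt = 10
After iteration 3: step = 2, cnt = 15
Loop ends.

Final answer: 15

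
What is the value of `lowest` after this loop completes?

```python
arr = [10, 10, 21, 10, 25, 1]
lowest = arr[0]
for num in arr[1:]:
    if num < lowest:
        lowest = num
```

Let's trace through this code step by step.

Initialize: arr = [10, 10, 21, 10, 25, 1]
Initialize: lowest = 10
Entering loop: for num in arr[1:]:
After iteration 1: num = 10, lowest = 10
After iteration 2: num = 21, lowest = 10
After iteration 3: num = 10, lowest = 10
After iteration 4: num = 25, lowest = 10
After iteration 5: num = 1, lowest = 1
Loop ends.

Final answer: 1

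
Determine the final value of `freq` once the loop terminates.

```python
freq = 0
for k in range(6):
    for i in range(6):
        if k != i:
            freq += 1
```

Let's trace through this code step by step.

Initialize: freq = 0
Entering loop: for k in range(6):
After iteration 1: k = 0, freq = 5
After iteration 2: k = 1, freq = 10
After iteration 3: k = 2, freq = 15
After iteration 4: k = 3, freq = 20
After iteration 5: k = 4, freq = 25
After iteration 6: k = 5, freq = 30
Loop ends.

Final answer: 30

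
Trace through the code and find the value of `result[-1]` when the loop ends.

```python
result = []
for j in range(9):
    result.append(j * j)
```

Let's trace through this code step by step.

Initialize: result = []
Entering loop: for j in range(9):
After iteration 1: j = 0, result = [0]
After iteration 2: j = 1, result = [0, 1]
After iteration 3: j = 2, result = [0, 1, 4]
After iteration 4: j = 3, result = [0, 1, 4, 9]
After iteration 5: j = 4, result = [0, 1, 4, 9, 16]
After iteration 6: j = 5, result = [0, 1, 4, 9, 16, 25]
After iteration 7: j = 6, result = [0, 1, 4, 9, 16, 25, 36]
After iteration 8: j = 7, result = [0, 1, 4, 9, 16, 25, 36, 49]
After iteration 9: j = 8, result = [0, 1, 4, 9, 16, 25, 36, 49, 64]
Loop ends.
result[-1] = 64

Final answer: 64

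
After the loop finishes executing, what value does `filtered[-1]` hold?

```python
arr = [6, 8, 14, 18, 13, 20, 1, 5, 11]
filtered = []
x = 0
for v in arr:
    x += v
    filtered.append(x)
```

Let's trace through this code step by step.

Initialize: arr = [6, 8, 14, 18, 13, 20, 1, 5, 11]
Initialize: filtered = []
Initialize: x = 0
Entering loop: for v in arr:
After iteration 1: v = 6, filtered = [6], x = 6
After iteration 2: v = 8, filtered = [6, 14], x = 14
After iteration 3: v = 14, filtered = [6, 14, 28], x = 28
After iteration 4: v = 18, filtered = [6, 14, 28, 46], x = 46
After iteration 5: v = 13, filtered = [6, 14, 28, 46, 59], x = 59
After iteration 6: v = 20, filtered = [6, 14, 28, 46, 59, 79], x = 79
After iteration 7: v = 1, filtered = [6, 14, 28, 46, 59, 79, 80], x = 80
After iteration 8: v = 5, filtered = [6, 14, 28, 46, 59, 79, 80, 85], x = 85
After iteration 9: v = 11, filtered = [6, 14, 28, 46, 59, 79, 80, 85, 96], x = 96
Loop ends.
filtered[-1] = 96

Final answer: 96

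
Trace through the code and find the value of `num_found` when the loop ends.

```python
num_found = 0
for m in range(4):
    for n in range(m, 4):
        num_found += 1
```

Let's trace through this code step by step.

Initialize: num_found = 0
Entering loop: for m in range(4):
After iteration 1: m = 0, num_found = 4
After iteration 2: m = 1, num_found = 7
After iteration 3: m = 2, num_found = 9
After iteration 4: m = 3, num_found = 10
Loop ends.

Final answer: 10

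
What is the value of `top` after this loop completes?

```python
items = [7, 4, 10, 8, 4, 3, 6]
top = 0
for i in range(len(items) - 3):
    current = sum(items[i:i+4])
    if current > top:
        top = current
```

Let's trace through this code step by step.

Initialize: items = [7, 4, 10, 8, 4, 3, 6]
Initialize: top = 0
Entering loop: for i in range(len(items) - 3):
After iteration 1: i = 0, top = 29, current = 29
After iteration 2: i = 1, top = 29, current = 26
After iteration 3: i = 2, top = 29, current = 25
After iteration 4: i = 3, top = 29, current = 21
Loop ends.

Final answer: 29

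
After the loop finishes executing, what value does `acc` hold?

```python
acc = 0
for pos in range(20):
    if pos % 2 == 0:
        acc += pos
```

Let's trace through this code step by step.

Initialize: acc = 0
Entering loop: for pos in range(20):
After iteration 1: pos = 0, acc = 0
After iteration 2: pos = 1, acc = 0
After iteration 3: pos = 2, acc = 2
After iteration 4: pos = 3, acc = 2
After iteration 5: pos = 4, acc = 6
After iteration 6: pos = 5, acc = 6
After iteration 7: pos = 6, acc = 12
After iteration 8: pos = 7, acc = 12
After iteration 9: pos = 8, acc = 20
After iteration 10: pos = 9, acc = 20
After iteration 11: pos = 10, acc = 30
After iteration 12: pos = 11, acc = 30
After iteration 13: pos = 12, acc = 42
After iteration 14: pos = 13, acc = 42
After iteration 15: pos = 14, acc = 56
After iteration 16: pos = 15, acc = 56
After iteration 17: pos = 16, acc = 72
After iteration 18: pos = 17, acc = 72
After iteration 19: pos = 18, acc = 90
After iteration 20: pos = 19, acc = 90
Loop ends.

Final answer: 90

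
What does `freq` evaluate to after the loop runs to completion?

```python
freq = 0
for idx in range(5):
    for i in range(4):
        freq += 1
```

Let's trace through this code step by step.

Initialize: freq = 0
Entering loop: for idx in range(5):
After iteration 1: idx = 0, freq = 4
After iteration 2: idx = 1, freq = 8
After iteration 3: idx = 2, freq = 12
After iteration 4: idx = 3, freq = 16
After iteration 5: idx = 4, freq = 20
Loop ends.

Final answer: 20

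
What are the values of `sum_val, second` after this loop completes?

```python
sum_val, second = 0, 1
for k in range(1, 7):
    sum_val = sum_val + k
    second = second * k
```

Let's trace through this code step by step.

Initialize: sum_val = 0
Initialize: second = 1
Entering loop: for k in range(1, 7):
After iteration 1: k = 1, sum_val = 1, second = 1
After iteration 2: k = 2, sum_val = 3, second = 2
After iteration 3: k = 3, sum_val = 6, second = 6
After iteration 4: k = 4, sum_val = 10, second = 24
After iteration 5: k = 5, sum_val = 15, second = 120
After iteration 6: k = 6, sum_val = 21, second = 720
Loop ends.

Final answer: 21, 720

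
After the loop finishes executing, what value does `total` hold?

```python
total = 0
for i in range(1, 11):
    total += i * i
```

Let's trace through this code step by step.

Initialize: total = 0
Entering loop: for i in range(1, 11):
After iteration 1: i = 1, total = 1
After iteration 2: i = 2, total = 5
After iteration 3: i = 3, total = 14
After iteration 4: i = 4, total = 30
After iteration 5: i = 5, total = 55
After iteration 6: i = 6, total = 91
After iteration 7: i = 7, total = 140
After iteration 8: i = 8, total = 204
After iteration 9: i = 9, total = 285
After iteration 10: i = 10, total = 385
Loop ends.

Final answer: 385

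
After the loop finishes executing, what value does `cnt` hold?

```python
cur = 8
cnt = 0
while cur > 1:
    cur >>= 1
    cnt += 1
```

Let's trace through this code step by step.

Initialize: cur = 8
Initialize: cnt = 0
Entering loop: while cur > 1:
After iteration 1: cur = 4, cnt = 1
After iteration 2: cur = 2, cnt = 2
After iteration 3: cur = 1, cnt = 3
Loop ends.

Final answer: 3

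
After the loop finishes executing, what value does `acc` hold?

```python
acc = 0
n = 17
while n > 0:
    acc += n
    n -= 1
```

Let's trace through this code step by step.

Initialize: acc = 0
Initialize: n = 17
Entering loop: while n > 0:
After iteration 1: acc = 17, n = 16
After iteration 2: acc = 33, n = 15
After iteration 3: acc = 48, n = 14
After iteration 4: acc = 62, n = 13
After iteration 5: acc = 75, n = 12
After iteration 6: acc = 87, n = 11
After iteration 7: acc = 98, n = 10
After iteration 8: acc = 108, n = 9
After iteration 9: acc = 117, n = 8
After iteration 10: acc = 125, n = 7
After iteration 11: acc = 132, n = 6
After iteration 12: acc = 138, n = 5
After iteration 13: acc = 143, n = 4
After iteration 14: acc = 147, n = 3
After iteration 15: acc = 150, n = 2
After iteration 16: acc = 152, n = 1
After iteration 17: acc = 153, n = 0
Loop ends.

Final answer: 153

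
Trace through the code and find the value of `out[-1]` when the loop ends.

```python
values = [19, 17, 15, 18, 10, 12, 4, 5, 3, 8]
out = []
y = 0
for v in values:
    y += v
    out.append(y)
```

Let's trace through this code step by step.

Initialize: values = [19, 17, 15, 18, 10, 12, 4, 5, 3, 8]
Initialize: out = []
Initialize: y = 0
Entering loop: for v in values:
After iteration 1: v = 19, out = [19], y = 19
After iteration 2: v = 17, out = [19, 36], y = 36
After iteration 3: v = 15, out = [19, 36, 51], y = 51
After iteration 4: v = 18, out = [19, 36, 51, 69], y = 69
After iteration 5: v = 10, out = [19, 36, 51, 69, 79], y = 79
After iteration 6: v = 12, out = [19, 36, 51, 69, 79, 91], y = 91
After iteration 7: v = 4, out = [19, 36, 51, 69, 79, 91, 95], y = 95
After iteration 8: v = 5, out = [19, 36, 51, 69, 79, 91, 95, 100], y = 100
After iteration 9: v = 3, out = [19, 36, 51, 69, 79, 91, 95, 100, 103], y = 103
After iteration 10: v = 8, out = [19, 36, 51, 69, 79, 91, 95, 100, 103, 111], y = 111
Loop ends.
out[-1] = 111

Final answer: 111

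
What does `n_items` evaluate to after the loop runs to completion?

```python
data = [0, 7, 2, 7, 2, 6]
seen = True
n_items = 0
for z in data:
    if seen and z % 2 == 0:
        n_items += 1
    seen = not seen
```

Let's trace through this code step by step.

Initialize: data = [0, 7, 2, 7, 2, 6]
Initialize: seen = True
Initialize: n_items = 0
Entering loop: for z in data:
After iteration 1: z = 0, seen = False, n_items = 1
After iteration 2: z = 7, seen = True, n_items = 1
After iteration 3: z = 2, seen = False, n_items = 2
After iteration 4: z = 7, seen = True, n_items = 2
After iteration 5: z = 2, seen = False, n_items = 3
After iteration 6: z = 6, seen = True, n_items = 3
Loop ends.

Final answer: 3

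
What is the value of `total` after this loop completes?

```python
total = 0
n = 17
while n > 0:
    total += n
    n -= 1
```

Let's trace through this code step by step.

Initialize: total = 0
Initialize: n = 17
Entering loop: while n > 0:
After iteration 1: total = 17, n = 16
After iteration 2: total = 33, n = 15
After iteration 3: total = 48, n = 14
After iteration 4: total = 62, n = 13
After iteration 5: total = 75, n = 12
After iteration 6: total = 87, n = 11
After iteration 7: total = 98, n = 10
After iteration 8: total = 108, n = 9
After iteration 9: total = 117, n = 8
After iteration 10: total = 125, n = 7
After iteration 11: total = 132, n = 6
After iteration 12: total = 138, n = 5
After iteration 13: total = 143, n = 4
After iteration 14: total = 147, n = 3
After iteration 15: total = 150, n = 2
After iteration 16: total = 152, n = 1
After iteration 17: total = 153, n = 0
Loop ends.

Final answer: 153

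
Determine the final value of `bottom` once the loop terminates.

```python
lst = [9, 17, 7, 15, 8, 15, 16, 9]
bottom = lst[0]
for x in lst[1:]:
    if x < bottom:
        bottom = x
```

Let's trace through this code step by step.

Initialize: lst = [9, 17, 7, 15, 8, 15, 16, 9]
Initialize: bottom = 9
Entering loop: for x in lst[1:]:
After iteration 1: x = 17, bottom = 9
After iteration 2: x = 7, bottom = 7
After iteration 3: x = 15, bottom = 7
After iteration 4: x = 8, bottom = 7
After iteration 5: x = 15, bottom = 7
After iteration 6: x = 16, bottom = 7
After iteration 7: x = 9, bottom = 7
Loop ends.

Final answer: 7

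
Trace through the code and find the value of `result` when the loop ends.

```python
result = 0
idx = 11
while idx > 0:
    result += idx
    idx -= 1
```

Let's trace through this code step by step.

Initialize: result = 0
Initialize: idx = 11
Entering loop: while idx > 0:
After iteration 1: result = 11, idx = 10
After iteration 2: result = 21, idx = 9
After iteration 3: result = 30, idx = 8
After iteration 4: result = 38, idx = 7
After iteration 5: result = 45, idx = 6
After iteration 6: result = 51, idx = 5
After iteration 7: result = 56, idx = 4
After iteration 8: result = 60, idx = 3
After iteration 9: result = 63, idx = 2
After iteration 10: result = 65, idx = 1
After iteration 11: result = 66, idx = 0
Loop ends.

Final answer: 66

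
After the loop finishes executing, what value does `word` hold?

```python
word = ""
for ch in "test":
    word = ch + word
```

Let's trace through this code step by step.

Initialize: word = ''
Entering loop: for ch in "test":
After iteration 1: ch = 't', word = 't'
After iteration 2: ch = 'e', word = 'et'
After iteration 3: ch = 's', word = 'set'
After iteration 4: ch = 't', word = 'tset'
Loop ends.

Final answer: 'tset'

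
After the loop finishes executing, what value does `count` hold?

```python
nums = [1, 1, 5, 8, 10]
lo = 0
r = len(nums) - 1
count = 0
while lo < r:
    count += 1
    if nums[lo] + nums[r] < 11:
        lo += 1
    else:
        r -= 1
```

Let's trace through this code step by step.

Initialize: nums = [1, 1, 5, 8, 10]
Initialize: lo = 0
Initialize: r = 4
Initialize: count = 0
Entering loop: while lo < r:
After iteration 1: lo = 0, r = 3, count = 1
After iteration 2: lo = 1, r = 3, count = 2
After iteration 3: lo = 2, r = 3, count = 3
After iteration 4: lo = 2, r = 2, count = 4
Loop ends.

Final answer: 4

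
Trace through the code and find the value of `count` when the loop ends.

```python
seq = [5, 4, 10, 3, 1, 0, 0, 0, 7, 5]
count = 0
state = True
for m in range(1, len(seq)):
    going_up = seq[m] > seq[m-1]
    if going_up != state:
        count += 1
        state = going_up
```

Let's trace through this code step by step.

Initialize: seq = [5, 4, 10, 3, 1, 0, 0, 0, 7, 5]
Initialize: count = 0
Initialize: state = True
Entering loop: for m in range(1, len(seq)):
After iteration 1: m = 1, count = 1, state = False, going_up = False
After iteration 2: m = 2, count = 2, state = True, going_up = True
After iteration 3: m = 3, count = 3, state = False, going_up = False
After iteration 4: m = 4, count = 3, state = False, going_up = False
After iteration 5: m = 5, count = 3, state = False, going_up = False
After iteration 6: m = 6, count = 3, state = False, going_up = False
After iteration 7: m = 7, count = 3, state = False, going_up = False
After iteration 8: m = 8, count = 4, state = True, going_up = True
After iteration 9: m = 9, count = 5, state = False, going_up = False
Loop ends.

Final answer: 5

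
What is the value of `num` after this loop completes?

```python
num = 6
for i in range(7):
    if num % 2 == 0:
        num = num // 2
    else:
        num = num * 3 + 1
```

Let's trace through this code step by step.

Initialize: num = 6
Entering loop: for i in range(7):
After iteration 1: i = 0, num = 3
After iteration 2: i = 1, num = 10
After iteration 3: i = 2, num = 5
After iteration 4: i = 3, num = 16
After iteration 5: i = 4, num = 8
After iteration 6: i = 5, num = 4
After iteration 7: i = 6, num = 2
Loop ends.

Final answer: 2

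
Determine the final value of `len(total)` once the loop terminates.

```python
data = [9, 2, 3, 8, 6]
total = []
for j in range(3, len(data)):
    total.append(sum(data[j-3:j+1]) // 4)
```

Let's trace through this code step by step.

Initialize: data = [9, 2, 3, 8, 6]
Initialize: total = []
Entering loop: for j in range(3, len(data)):
After iteration 1: j = 3, total = [5]
After iteration 2: j = 4, total = [5, 4]
Loop ends.
len(total) = 2

Final answer: 2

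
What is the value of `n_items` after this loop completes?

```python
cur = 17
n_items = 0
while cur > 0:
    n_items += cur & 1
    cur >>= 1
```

Let's trace through this code step by step.

Initialize: cur = 17
Initialize: n_items = 0
Entering loop: while cur > 0:
After iteration 1: cur = 8, n_items = 1
After iteration 2: cur = 4, n_items = 1
After iteration 3: cur = 2, n_items = 1
After iteration 4: cur = 1, n_items = 1
After iteration 5: cur = 0, n_items = 2
Loop ends.

Final answer: 2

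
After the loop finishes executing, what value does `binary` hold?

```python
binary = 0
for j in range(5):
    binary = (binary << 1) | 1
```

Let's trace through this code step by step.

Initialize: binary = 0
Entering loop: for j in range(5):
After iteration 1: j = 0, binary = 1
After iteration 2: j = 1, binary = 3
After iteration 3: j = 2, binary = 7
After iteration 4: j = 3, binary = 15
After iteration 5: j = 4, binary = 31
Loop ends.

Final answer: 31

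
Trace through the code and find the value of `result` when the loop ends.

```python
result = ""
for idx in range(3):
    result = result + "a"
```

Let's trace through this code step by step.

Initialize: result = ''
Entering loop: for idx in range(3):
After iteration 1: idx = 0, result = 'a'
After iteration 2: idx = 1, result = 'aa'
After iteration 3: idx = 2, result = 'aaa'
Loop ends.

Final answer: 'aaa'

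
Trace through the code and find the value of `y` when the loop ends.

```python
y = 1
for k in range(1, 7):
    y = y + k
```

Let's trace through this code step by step.

Initialize: y = 1
Entering loop: for k in range(1, 7):
After iteration 1: k = 1, y = 2
After iteration 2: k = 2, y = 4
After iteration 3: k = 3, y = 7
After iteration 4: k = 4, y = 11
After iteration 5: k = 5, y = 16
After iteration 6: k = 6, y = 22
Loop ends.

Final answer: 22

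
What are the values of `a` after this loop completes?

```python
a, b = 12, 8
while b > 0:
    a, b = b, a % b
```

Let's trace through this code step by step.

Initialize: a = 12
Initialize: b = 8
Entering loop: while b > 0:
After iteration 1: a = 8, b = 4
After iteration 2: a = 4, b = 0
Loop ends.

Final answer: 4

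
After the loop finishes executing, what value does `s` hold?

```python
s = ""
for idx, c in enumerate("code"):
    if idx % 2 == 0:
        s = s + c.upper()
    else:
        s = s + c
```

Let's trace through this code step by step.

Initialize: s = ''
Entering loop: for idx, c in enumerate("code"):
After iteration 1: idx = 0, c = 'c', s = 'C'
After iteration 2: idx = 1, c = 'o', s = 'Co'
After iteration 3: idx = 2, c = 'd', s = 'CoD'
After iteration 4: idx = 3, c = 'e', s = 'CoDe'
Loop ends.

Final answer: 'CoDe'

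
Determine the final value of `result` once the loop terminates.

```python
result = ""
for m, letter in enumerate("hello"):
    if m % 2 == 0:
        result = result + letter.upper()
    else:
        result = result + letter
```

Let's trace through this code step by step.

Initialize: result = ''
Entering loop: for m, letter in enumerate("hello"):
After iteration 1: m = 0, letter = 'h', result = 'H'
After iteration 2: m = 1, letter = 'e', result = 'He'
After iteration 3: m = 2, letter = 'l', result = 'HeL'
After iteration 4: m = 3, letter = 'l', result = 'HeLl'
After iteration 5: m = 4, letter = 'o', result = 'HeLlO'
Loop ends.

Final answer: 'HeLlO'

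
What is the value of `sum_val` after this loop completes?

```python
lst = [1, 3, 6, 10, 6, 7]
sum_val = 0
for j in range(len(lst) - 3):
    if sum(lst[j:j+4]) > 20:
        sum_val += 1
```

Let's trace through this code step by step.

Initialize: lst = [1, 3, 6, 10, 6, 7]
Initialize: sum_val = 0
Entering loop: for j in range(len(lst) - 3):
After iteration 1: j = 0, sum_val = 0
After iteration 2: j = 1, sum_val = 1
After iteration 3: j = 2, sum_val = 2
Loop ends.

Final answer: 2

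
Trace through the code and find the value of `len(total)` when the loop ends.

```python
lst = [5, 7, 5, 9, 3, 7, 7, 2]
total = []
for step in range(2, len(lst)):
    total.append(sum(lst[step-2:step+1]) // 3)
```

Let's trace through this code step by step.

Initialize: lst = [5, 7, 5, 9, 3, 7, 7, 2]
Initialize: total = []
Entering loop: for step in range(2, len(lst)):
After iteration 1: step = 2, total = [5]
After iteration 2: step = 3, total = [5, 7]
After iteration 3: step = 4, total = [5, 7, 5]
After iteration 4: step = 5, total = [5, 7, 5, 6]
After iteration 5: step = 6, total = [5, 7, 5, 6, 5]
After iteration 6: step = 7, total = [5, 7, 5, 6, 5, 5]
Loop ends.
len(total) = 6

Final answer: 6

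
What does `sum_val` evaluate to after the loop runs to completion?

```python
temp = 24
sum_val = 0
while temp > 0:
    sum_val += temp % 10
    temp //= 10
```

Let's trace through this code step by step.

Initialize: temp = 24
Initialize: sum_val = 0
Entering loop: while temp > 0:
After iteration 1: temp = 2, sum_val = 4
After iteration 2: temp = 0, sum_val = 6
Loop ends.

Final answer: 6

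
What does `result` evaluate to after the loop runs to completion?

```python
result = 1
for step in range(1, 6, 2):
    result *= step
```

Let's trace through this code step by step.

Initialize: result = 1
Entering loop: for step in range(1, 6, 2):
After iteration 1: step = 1, result = 1
After iteration 2: step = 3, result = 3
After iteration 3: step = 5, result = 15
Loop ends.

Final answer: 15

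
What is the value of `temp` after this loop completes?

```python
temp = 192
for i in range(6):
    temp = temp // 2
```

Let's trace through this code step by step.

Initialize: temp = 192
Entering loop: for i in range(6):
After iteration 1: i = 0, temp = 96
After iteration 2: i = 1, temp = 48
After iteration 3: i = 2, temp = 24
After iteration 4: i = 3, temp = 12
After iteration 5: i = 4, temp = 6
After iteration 6: i = 5, temp = 3
Loop ends.

Final answer: 3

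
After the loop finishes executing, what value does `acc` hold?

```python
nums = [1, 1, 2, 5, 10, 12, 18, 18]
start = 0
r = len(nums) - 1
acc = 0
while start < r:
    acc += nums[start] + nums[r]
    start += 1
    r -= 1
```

Let's trace through this code step by step.

Initialize: nums = [1, 1, 2, 5, 10, 12, 18, 18]
Initialize: start = 0
Initialize: r = 7
Initialize: acc = 0
Entering loop: while start < r:
After iteration 1: start = 1, r = 6, acc = 19
After iteration 2: start = 2, r = 5, acc = 38
After iteration 3: start = 3, r = 4, acc = 52
After iteration 4: start = 4, r = 3, acc = 67
Loop ends.

Final answer: 67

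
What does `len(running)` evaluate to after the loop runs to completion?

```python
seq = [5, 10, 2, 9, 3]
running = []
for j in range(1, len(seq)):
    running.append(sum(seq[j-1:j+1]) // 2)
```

Let's trace through this code step by step.

Initialize: seq = [5, 10, 2, 9, 3]
Initialize: running = []
Entering loop: for j in range(1, len(seq)):
After iteration 1: j = 1, running = [7]
After iteration 2: j = 2, running = [7, 6]
After iteration 3: j = 3, running = [7, 6, 5]
After iteration 4: j = 4, running = [7, 6, 5, 6]
Loop ends.
len(running) = 4

Final answer: 4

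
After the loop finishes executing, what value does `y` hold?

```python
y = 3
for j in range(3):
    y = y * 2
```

Let's trace through this code step by step.

Initialize: y = 3
Entering loop: for j in range(3):
After iteration 1: j = 0, y = 6
After iteration 2: j = 1, y = 12
After iteration 3: j = 2, y = 24
Loop ends.

Final answer: 24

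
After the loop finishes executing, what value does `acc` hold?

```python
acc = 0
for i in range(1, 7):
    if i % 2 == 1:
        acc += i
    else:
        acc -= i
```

Let's trace through this code step by step.

Initialize: acc = 0
Entering loop: for i in range(1, 7):
After iteration 1: i = 1, acc = 1
After iteration 2: i = 2, acc = -1
After iteration 3: i = 3, acc = 2
After iteration 4: i = 4, acc = -2
After iteration 5: i = 5, acc = 3
After iteration 6: i = 6, acc = -3
Loop ends.

Final answer: -3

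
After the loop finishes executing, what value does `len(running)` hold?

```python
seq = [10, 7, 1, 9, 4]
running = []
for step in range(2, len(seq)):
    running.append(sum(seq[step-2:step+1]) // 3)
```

Let's trace through this code step by step.

Initialize: seq = [10, 7, 1, 9, 4]
Initialize: running = []
Entering loop: for step in range(2, len(seq)):
After iteration 1: step = 2, running = [6]
After iteration 2: step = 3, running = [6, 5]
After iteration 3: step = 4, running = [6, 5, 4]
Loop ends.
len(running) = 3

Final answer: 3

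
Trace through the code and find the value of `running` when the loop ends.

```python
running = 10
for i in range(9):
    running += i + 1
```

Let's trace through this code step by step.

Initialize: running = 10
Entering loop: for i in range(9):
After iteration 1: i = 0, running = 11
After iteration 2: i = 1, running = 13
After iteration 3: i = 2, running = 16
After iteration 4: i = 3, running = 20
After iteration 5: i = 4, running = 25
After iteration 6: i = 5, running = 31
After iteration 7: i = 6, running = 38
After iteration 8: i = 7, running = 46
After iteration 9: i = 8, running = 55
Loop ends.

Final answer: 55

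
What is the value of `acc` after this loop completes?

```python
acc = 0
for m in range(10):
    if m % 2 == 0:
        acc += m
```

Let's trace through this code step by step.

Initialize: acc = 0
Entering loop: for m in range(10):
After iteration 1: m = 0, acc = 0
After iteration 2: m = 1, acc = 0
After iteration 3: m = 2, acc = 2
After iteration 4: m = 3, acc = 2
After iteration 5: m = 4, acc = 6
After iteration 6: m = 5, acc = 6
After iteration 7: m = 6, acc = 12
After iteration 8: m = 7, acc = 12
After iteration 9: m = 8, acc = 20
After iteration 10: m = 9, acc = 20
Loop ends.

Final answer: 20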